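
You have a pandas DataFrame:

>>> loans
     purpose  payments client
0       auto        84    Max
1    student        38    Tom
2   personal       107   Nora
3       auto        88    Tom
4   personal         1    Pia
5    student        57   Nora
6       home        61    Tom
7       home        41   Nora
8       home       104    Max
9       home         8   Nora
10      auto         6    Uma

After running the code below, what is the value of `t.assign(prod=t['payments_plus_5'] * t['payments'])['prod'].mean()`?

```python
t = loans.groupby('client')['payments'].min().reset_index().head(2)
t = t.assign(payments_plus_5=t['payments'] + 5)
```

3790.0

group by client, min of payments:
client
Max     84
Nora     8
Pia      1
Tom     38
Uma      6
Name: payments, dtype: int64
reset_index():
  client  payments
0    Max        84
1   Nora         8
2    Pia         1
3    Tom        38
4    Uma         6
take first 2 rows:
  client  payments
0    Max        84
1   Nora         8
add column payments_plus_5 = t['payments'] + 5:
  client  payments  payments_plus_5
0    Max        84               89
1   Nora         8               13
add column prod = t['payments_plus_5'] * t['payments']:
  client  payments  payments_plus_5  prod
0    Max        84               89  7476
1   Nora         8               13   104
Hence 3790.0.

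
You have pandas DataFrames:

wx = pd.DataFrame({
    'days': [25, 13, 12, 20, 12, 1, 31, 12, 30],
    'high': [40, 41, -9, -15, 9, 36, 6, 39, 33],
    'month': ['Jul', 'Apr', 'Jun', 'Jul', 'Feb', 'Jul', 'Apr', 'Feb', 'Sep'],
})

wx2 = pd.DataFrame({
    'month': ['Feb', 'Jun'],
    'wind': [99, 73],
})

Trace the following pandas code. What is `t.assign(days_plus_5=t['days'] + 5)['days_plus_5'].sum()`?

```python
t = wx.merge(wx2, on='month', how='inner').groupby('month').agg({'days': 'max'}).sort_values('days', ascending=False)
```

merge on 'month' (how='inner') → 3 rows:
   days  high month  wind
0    12    -9   Jun    73
1    12     9   Feb    99
2    12    39   Feb    99
group by month, max of days:
       days
month      
Feb      12
Jun      12
sort by days descending:
       days
month      
Feb      12
Jun      12
add column days_plus_5 = t['days'] + 5:
       days  days_plus_5
month                   
Feb      12           17
Jun      12           17
The sum of column 'days_plus_5' is 34.

34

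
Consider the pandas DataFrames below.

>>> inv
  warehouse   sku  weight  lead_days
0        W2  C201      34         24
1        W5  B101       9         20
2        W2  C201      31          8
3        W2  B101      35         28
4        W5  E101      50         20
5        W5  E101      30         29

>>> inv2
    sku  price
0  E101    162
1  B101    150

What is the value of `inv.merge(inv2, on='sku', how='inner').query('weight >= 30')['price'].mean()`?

merge on 'sku' (how='inner') → 4 rows:
  warehouse   sku  weight  lead_days  price
0        W5  B101       9         20    150
1        W2  B101      35         28    150
2        W5  E101      50         20    162
3        W5  E101      30         29    162
filter rows where weight >= 30:
  warehouse   sku  weight  lead_days  price
1        W2  B101      35         28    150
2        W5  E101      50         20    162
3        W5  E101      30         29    162
Reading off the mean of column 'price', we get 158.0.

158.0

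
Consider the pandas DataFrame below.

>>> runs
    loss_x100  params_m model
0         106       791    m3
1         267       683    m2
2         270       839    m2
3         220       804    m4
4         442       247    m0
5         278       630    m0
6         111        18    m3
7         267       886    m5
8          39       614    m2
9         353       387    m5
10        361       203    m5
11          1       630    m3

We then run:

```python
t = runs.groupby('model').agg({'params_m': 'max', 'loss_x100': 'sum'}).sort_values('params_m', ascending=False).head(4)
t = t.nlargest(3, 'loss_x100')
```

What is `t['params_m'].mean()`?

843.0

group by model: max(params_m), sum(loss_x100):
       params_m  loss_x100
model                     
m0          630        720
m2          839        576
m3          791        218
m4          804        220
m5          886        981
sort by params_m descending:
       params_m  loss_x100
model                     
m5          886        981
m2          839        576
m4          804        220
m3          791        218
m0          630        720
take first 4 rows:
       params_m  loss_x100
model                     
m5          886        981
m2          839        576
m4          804        220
m3          791        218
take 3 rows with largest loss_x100:
       params_m  loss_x100
model                     
m5          886        981
m2          839        576
m4          804        220
Hence 843.0.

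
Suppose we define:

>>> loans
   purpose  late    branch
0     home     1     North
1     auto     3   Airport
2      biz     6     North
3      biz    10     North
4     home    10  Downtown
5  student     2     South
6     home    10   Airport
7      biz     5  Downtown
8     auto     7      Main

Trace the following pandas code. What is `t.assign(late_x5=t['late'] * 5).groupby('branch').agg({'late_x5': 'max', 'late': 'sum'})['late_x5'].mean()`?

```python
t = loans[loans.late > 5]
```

filter rows where late > 5:
  purpose  late    branch
2     biz     6     North
3     biz    10     North
4    home    10  Downtown
6    home    10   Airport
8    auto     7      Main
add column late_x5 = t['late'] * 5:
  purpose  late    branch  late_x5
2     biz     6     North       30
3     biz    10     North       50
4    home    10  Downtown       50
6    home    10   Airport       50
8    auto     7      Main       35
group by branch: max(late_x5), sum(late):
          late_x5  late
branch                 
Airport        50    10
Downtown       50    10
Main           35     7
North          50    16

46.25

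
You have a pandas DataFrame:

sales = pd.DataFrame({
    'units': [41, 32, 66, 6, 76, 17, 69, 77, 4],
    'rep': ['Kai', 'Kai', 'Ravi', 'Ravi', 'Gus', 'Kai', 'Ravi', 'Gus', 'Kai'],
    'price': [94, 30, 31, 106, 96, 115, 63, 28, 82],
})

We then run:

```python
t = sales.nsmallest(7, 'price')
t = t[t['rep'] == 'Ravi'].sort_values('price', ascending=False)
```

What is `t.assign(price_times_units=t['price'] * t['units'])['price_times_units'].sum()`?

take 7 rows with smallest price:
   units   rep  price
7     77   Gus     28
1     32   Kai     30
2     66  Ravi     31
6     69  Ravi     63
8      4   Kai     82
0     41   Kai     94
4     76   Gus     96
filter rows where rep == 'Ravi':
   units   rep  price
2     66  Ravi     31
6     69  Ravi     63
sort by price descending:
   units   rep  price
6     69  Ravi     63
2     66  Ravi     31
add column price_times_units = t['price'] * t['units']:
   units   rep  price  price_times_units
6     69  Ravi     63               4347
2     66  Ravi     31               2046
So sum() = 6393.

6393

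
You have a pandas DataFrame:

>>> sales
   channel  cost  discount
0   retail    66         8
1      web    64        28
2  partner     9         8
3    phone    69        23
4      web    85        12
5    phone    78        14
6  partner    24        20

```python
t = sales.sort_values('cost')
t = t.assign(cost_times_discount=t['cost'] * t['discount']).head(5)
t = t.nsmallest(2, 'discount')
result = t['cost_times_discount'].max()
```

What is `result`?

528

sort by cost:
   channel  cost  discount
2  partner     9         8
6  partner    24        20
1      web    64        28
0   retail    66         8
3    phone    69        23
5    phone    78        14
4      web    85        12
add column cost_times_discount = t['cost'] * t['discount']:
   channel  cost  discount  cost_times_discount
2  partner     9         8                   72
6  partner    24        20                  480
1      web    64        28                 1792
0   retail    66         8                  528
3    phone    69        23                 1587
5    phone    78        14                 1092
4      web    85        12                 1020
take first 5 rows:
   channel  cost  discount  cost_times_discount
2  partner     9         8                   72
6  partner    24        20                  480
1      web    64        28                 1792
0   retail    66         8                  528
3    phone    69        23                 1587
take 2 rows with smallest discount:
   channel  cost  discount  cost_times_discount
2  partner     9         8                   72
0   retail    66         8                  528
Finally, max of column 'cost_times_discount' = 528.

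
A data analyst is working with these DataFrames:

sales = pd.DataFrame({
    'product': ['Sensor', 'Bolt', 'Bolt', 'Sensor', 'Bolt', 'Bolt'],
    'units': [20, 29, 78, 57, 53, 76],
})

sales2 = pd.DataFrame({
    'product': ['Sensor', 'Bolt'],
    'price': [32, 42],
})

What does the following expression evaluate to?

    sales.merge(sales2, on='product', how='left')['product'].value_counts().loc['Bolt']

merge on 'product' (how='left') → 6 rows:
  product  units  price
0  Sensor     20     32
1    Bolt     29     42
2    Bolt     78     42
3  Sensor     57     32
4    Bolt     53     42
5    Bolt     76     42
value_counts of product:
product
Bolt      4
Sensor    2
Name: count, dtype: int64

4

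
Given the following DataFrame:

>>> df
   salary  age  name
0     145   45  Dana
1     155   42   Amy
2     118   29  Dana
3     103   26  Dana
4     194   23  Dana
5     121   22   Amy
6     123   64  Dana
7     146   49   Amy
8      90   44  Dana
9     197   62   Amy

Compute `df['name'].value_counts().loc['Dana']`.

value_counts of name:
name
Dana    6
Amy     4
Name: count, dtype: int64
Finally, value at index 'Dana' = 6.

6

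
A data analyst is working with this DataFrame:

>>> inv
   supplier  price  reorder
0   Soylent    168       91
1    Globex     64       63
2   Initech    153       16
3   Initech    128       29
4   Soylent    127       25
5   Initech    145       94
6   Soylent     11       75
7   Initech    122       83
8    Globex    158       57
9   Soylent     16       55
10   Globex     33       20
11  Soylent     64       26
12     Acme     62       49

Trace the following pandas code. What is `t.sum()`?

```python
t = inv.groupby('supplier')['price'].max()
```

541

group by supplier, max of price:
supplier
Acme        62
Globex     158
Initech    153
Soylent    168
Name: price, dtype: int64
The sum of the resulting series is 541.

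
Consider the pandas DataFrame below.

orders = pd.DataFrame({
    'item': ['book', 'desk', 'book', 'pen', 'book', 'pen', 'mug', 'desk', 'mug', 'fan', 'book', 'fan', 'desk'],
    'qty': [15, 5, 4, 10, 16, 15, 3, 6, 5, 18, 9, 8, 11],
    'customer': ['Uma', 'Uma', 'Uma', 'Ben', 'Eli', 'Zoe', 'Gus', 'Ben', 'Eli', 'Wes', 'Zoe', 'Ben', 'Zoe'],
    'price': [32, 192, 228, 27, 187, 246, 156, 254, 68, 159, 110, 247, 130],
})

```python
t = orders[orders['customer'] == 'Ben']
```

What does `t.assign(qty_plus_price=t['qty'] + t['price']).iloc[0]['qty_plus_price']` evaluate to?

37

filter rows where customer == 'Ben':
    item  qty customer  price
3    pen   10      Ben     27
7   desk    6      Ben    254
11   fan    8      Ben    247
add column qty_plus_price = t['qty'] + t['price']:
    item  qty customer  price  qty_plus_price
3    pen   10      Ben     27              37
7   desk    6      Ben    254             260
11   fan    8      Ben    247             255
value at position 0, column 'qty_plus_price' → 37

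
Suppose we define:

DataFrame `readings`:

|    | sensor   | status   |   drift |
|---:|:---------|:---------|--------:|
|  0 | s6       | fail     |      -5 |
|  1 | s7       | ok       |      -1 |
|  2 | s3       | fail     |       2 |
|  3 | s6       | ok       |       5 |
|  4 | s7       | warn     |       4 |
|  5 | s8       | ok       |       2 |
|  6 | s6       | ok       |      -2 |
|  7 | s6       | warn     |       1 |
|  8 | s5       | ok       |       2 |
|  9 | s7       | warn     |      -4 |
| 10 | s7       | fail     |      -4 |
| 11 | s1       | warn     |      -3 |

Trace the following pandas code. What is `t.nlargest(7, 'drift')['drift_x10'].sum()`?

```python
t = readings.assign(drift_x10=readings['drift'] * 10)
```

add column drift_x10 = readings['drift'] * 10:
   sensor status  drift  drift_x10
0      s6   fail     -5        -50
1      s7     ok     -1        -10
2      s3   fail      2         20
3      s6     ok      5         50
4      s7   warn      4         40
5      s8     ok      2         20
6      s6     ok     -2        -20
7      s6   warn      1         10
8      s5     ok      2         20
9      s7   warn     -4        -40
10     s7   fail     -4        -40
11     s1   warn     -3        -30
take 7 rows with largest drift:
  sensor status  drift  drift_x10
3     s6     ok      5         50
4     s7   warn      4         40
2     s3   fail      2         20
5     s8     ok      2         20
8     s5     ok      2         20
7     s6   warn      1         10
1     s7     ok     -1        -10

150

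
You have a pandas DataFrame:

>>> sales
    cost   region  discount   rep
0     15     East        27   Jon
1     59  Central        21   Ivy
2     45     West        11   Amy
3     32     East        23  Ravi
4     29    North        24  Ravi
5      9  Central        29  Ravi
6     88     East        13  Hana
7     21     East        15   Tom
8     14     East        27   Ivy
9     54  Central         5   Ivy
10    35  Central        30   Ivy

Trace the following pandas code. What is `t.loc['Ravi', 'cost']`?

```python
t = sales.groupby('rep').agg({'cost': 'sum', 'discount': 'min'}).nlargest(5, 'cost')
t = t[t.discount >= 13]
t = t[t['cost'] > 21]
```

70

group by rep: sum(cost), min(discount):
      cost  discount
rep                 
Amy     45        11
Hana    88        13
Ivy    162         5
Jon     15        27
Ravi    70        23
Tom     21        15
take 5 rows with largest cost:
      cost  discount
rep                 
Ivy    162         5
Hana    88        13
Ravi    70        23
Amy     45        11
Tom     21        15
filter rows where discount >= 13:
      cost  discount
rep                 
Hana    88        13
Ravi    70        23
Tom     21        15
filter rows where cost > 21:
      cost  discount
rep                 
Hana    88        13
Ravi    70        23
The value at row 'Ravi', column 'cost' is 70.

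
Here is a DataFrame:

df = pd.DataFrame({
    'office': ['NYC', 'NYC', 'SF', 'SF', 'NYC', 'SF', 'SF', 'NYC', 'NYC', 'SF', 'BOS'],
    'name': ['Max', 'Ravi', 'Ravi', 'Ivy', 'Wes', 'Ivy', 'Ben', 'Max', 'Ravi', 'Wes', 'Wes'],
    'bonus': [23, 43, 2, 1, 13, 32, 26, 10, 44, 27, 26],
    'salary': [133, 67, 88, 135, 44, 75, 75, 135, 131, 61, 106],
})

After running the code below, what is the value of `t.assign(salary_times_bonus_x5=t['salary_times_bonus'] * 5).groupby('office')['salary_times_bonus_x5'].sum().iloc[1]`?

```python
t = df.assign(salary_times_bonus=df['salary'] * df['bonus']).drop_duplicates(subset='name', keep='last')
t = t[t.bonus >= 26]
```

add column salary_times_bonus = df['salary'] * df['bonus']:
   office  name  bonus  salary  salary_times_bonus
0     NYC   Max     23     133                3059
1     NYC  Ravi     43      67                2881
2      SF  Ravi      2      88                 176
3      SF   Ivy      1     135                 135
4     NYC   Wes     13      44                 572
5      SF   Ivy     32      75                2400
6      SF   Ben     26      75                1950
7     NYC   Max     10     135                1350
8     NYC  Ravi     44     131                5764
9      SF   Wes     27      61                1647
10    BOS   Wes     26     106                2756
drop duplicate name (keep=last):
   office  name  bonus  salary  salary_times_bonus
5      SF   Ivy     32      75                2400
6      SF   Ben     26      75                1950
7     NYC   Max     10     135                1350
8     NYC  Ravi     44     131                5764
10    BOS   Wes     26     106                2756
filter rows where bonus >= 26:
   office  name  bonus  salary  salary_times_bonus
5      SF   Ivy     32      75                2400
6      SF   Ben     26      75                1950
8     NYC  Ravi     44     131                5764
10    BOS   Wes     26     106                2756
add column salary_times_bonus_x5 = t['salary_times_bonus'] * 5:
   office  name  bonus  salary  salary_times_bonus  salary_times_bonus_x5
5      SF   Ivy     32      75                2400                  12000
6      SF   Ben     26      75                1950                   9750
8     NYC  Ravi     44     131                5764                  28820
10    BOS   Wes     26     106                2756                  13780
group by office, sum of salary_times_bonus_x5:
office
BOS    13780
NYC    28820
SF     21750
Name: salary_times_bonus_x5, dtype: int64
Reading off the value at position 1, we get 28820.

28820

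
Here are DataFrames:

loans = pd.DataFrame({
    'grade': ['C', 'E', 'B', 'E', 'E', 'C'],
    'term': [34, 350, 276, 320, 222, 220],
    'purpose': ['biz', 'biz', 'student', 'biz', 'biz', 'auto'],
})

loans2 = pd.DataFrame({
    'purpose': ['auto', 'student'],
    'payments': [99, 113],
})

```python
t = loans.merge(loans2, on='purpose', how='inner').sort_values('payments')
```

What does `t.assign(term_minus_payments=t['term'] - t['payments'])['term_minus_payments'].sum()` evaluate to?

284

merge on 'purpose' (how='inner') → 2 rows:
  grade  term  purpose  payments
0     B   276  student       113
1     C   220     auto        99
sort by payments:
  grade  term  purpose  payments
1     C   220     auto        99
0     B   276  student       113
add column term_minus_payments = t['term'] - t['payments']:
  grade  term  purpose  payments  term_minus_payments
1     C   220     auto        99                  121
0     B   276  student       113                  163
Reading off the sum of column 'term_minus_payments', we get 284.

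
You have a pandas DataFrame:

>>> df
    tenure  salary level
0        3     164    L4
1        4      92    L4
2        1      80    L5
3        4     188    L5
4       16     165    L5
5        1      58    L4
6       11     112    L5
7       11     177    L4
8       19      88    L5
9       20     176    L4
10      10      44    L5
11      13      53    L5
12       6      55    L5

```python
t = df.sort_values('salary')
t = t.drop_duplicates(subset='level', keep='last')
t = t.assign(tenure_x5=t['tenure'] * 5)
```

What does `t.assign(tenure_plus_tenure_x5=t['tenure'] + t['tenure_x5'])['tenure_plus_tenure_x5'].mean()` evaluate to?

45.0

sort by salary:
    tenure  salary level
10      10      44    L5
11      13      53    L5
12       6      55    L5
5        1      58    L4
2        1      80    L5
8       19      88    L5
1        4      92    L4
6       11     112    L5
0        3     164    L4
4       16     165    L5
9       20     176    L4
7       11     177    L4
3        4     188    L5
drop duplicate level (keep=last):
   tenure  salary level
7      11     177    L4
3       4     188    L5
add column tenure_x5 = t['tenure'] * 5:
   tenure  salary level  tenure_x5
7      11     177    L4         55
3       4     188    L5         20
add column tenure_plus_tenure_x5 = t['tenure'] + t['tenure_x5']:
   tenure  salary level  tenure_x5  tenure_plus_tenure_x5
7      11     177    L4         55                     66
3       4     188    L5         20                     24
So mean() = 45.0.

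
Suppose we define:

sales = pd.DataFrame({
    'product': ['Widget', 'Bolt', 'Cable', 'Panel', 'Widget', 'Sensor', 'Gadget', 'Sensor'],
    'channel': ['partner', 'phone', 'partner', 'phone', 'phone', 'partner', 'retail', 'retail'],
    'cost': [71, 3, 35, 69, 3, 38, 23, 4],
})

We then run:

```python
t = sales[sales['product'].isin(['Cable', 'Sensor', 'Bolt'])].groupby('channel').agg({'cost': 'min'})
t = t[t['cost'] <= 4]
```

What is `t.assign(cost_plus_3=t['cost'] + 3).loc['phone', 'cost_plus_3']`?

6

filter rows where product in ['Cable', 'Sensor', 'Bolt']:
  product  channel  cost
1    Bolt    phone     3
2   Cable  partner    35
5  Sensor  partner    38
7  Sensor   retail     4
group by channel, min of cost:
         cost
channel      
partner    35
phone       3
retail      4
filter rows where cost <= 4:
         cost
channel      
phone       3
retail      4
add column cost_plus_3 = t['cost'] + 3:
         cost  cost_plus_3
channel                   
phone       3            6
retail      4            7
Then the value at row 'phone', column 'cost_plus_3': 6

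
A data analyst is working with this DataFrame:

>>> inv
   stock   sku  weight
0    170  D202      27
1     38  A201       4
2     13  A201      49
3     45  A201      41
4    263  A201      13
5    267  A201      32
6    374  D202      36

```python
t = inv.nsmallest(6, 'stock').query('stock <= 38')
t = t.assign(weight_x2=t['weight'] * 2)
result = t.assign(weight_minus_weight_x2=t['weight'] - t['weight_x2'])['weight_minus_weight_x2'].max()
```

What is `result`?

take 6 rows with smallest stock:
   stock   sku  weight
2     13  A201      49
1     38  A201       4
3     45  A201      41
0    170  D202      27
4    263  A201      13
5    267  A201      32
filter rows where stock <= 38:
   stock   sku  weight
2     13  A201      49
1     38  A201       4
add column weight_x2 = t['weight'] * 2:
   stock   sku  weight  weight_x2
2     13  A201      49         98
1     38  A201       4          8
add column weight_minus_weight_x2 = t['weight'] - t['weight_x2']:
   stock   sku  weight  weight_x2  weight_minus_weight_x2
2     13  A201      49         98                     -49
1     38  A201       4          8                      -4

-4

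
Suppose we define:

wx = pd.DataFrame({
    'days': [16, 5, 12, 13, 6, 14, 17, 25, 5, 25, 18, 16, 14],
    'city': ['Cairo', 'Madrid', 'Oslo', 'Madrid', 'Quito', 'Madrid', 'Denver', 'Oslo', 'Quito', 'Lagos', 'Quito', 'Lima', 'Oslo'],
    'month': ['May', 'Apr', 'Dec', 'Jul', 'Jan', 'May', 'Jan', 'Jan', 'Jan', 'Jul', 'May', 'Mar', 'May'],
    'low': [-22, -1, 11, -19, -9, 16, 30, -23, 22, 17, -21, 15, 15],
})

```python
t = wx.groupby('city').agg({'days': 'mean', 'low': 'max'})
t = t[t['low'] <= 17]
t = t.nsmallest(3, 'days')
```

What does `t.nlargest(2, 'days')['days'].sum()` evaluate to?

group by city: mean(days), max(low):
             days  low
city                  
Cairo   16.000000  -22
Denver  17.000000   30
Lagos   25.000000   17
Lima    16.000000   15
Madrid  10.666667   16
Oslo    17.000000   15
Quito    9.666667   22
filter rows where low <= 17:
             days  low
city                  
Cairo   16.000000  -22
Lagos   25.000000   17
Lima    16.000000   15
Madrid  10.666667   16
Oslo    17.000000   15
take 3 rows with smallest days:
             days  low
city                  
Madrid  10.666667   16
Cairo   16.000000  -22
Lima    16.000000   15
take 2 rows with largest days:
       days  low
city            
Cairo  16.0  -22
Lima   16.0   15
The sum of column 'days' is 32.0.

32.0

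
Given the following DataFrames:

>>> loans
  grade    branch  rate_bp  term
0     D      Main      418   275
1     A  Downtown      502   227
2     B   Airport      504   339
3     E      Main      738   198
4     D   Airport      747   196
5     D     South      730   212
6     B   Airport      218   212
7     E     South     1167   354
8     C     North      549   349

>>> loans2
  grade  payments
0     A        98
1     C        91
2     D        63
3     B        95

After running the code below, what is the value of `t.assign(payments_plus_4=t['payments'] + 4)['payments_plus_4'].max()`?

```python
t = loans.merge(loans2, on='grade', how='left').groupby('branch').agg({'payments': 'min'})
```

merge on 'grade' (how='left') → 9 rows:
  grade    branch  rate_bp  term  payments
0     D      Main      418   275      63.0
1     A  Downtown      502   227      98.0
2     B   Airport      504   339      95.0
3     E      Main      738   198       NaN
4     D   Airport      747   196      63.0
5     D     South      730   212      63.0
6     B   Airport      218   212      95.0
7     E     South     1167   354       NaN
8     C     North      549   349      91.0
group by branch, min of payments:
          payments
branch            
Airport       63.0
Downtown      98.0
Main          63.0
North         91.0
South         63.0
add column payments_plus_4 = t['payments'] + 4:
          payments  payments_plus_4
branch                             
Airport       63.0             67.0
Downtown      98.0            102.0
Main          63.0             67.0
North         91.0             95.0
South         63.0             67.0

102.0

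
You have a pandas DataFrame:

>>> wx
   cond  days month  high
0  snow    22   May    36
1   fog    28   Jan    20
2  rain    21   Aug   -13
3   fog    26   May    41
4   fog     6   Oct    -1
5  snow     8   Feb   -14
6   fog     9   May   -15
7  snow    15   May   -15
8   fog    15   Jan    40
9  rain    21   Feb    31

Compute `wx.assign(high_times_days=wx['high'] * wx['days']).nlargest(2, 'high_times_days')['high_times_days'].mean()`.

929.0

add column high_times_days = wx['high'] * wx['days']:
   cond  days month  high  high_times_days
0  snow    22   May    36              792
1   fog    28   Jan    20              560
2  rain    21   Aug   -13             -273
3   fog    26   May    41             1066
4   fog     6   Oct    -1               -6
5  snow     8   Feb   -14             -112
6   fog     9   May   -15             -135
7  snow    15   May   -15             -225
8   fog    15   Jan    40              600
9  rain    21   Feb    31              651
take 2 rows with largest high_times_days:
   cond  days month  high  high_times_days
3   fog    26   May    41             1066
0  snow    22   May    36              792
Reading off the mean of column 'high_times_days', we get 929.0.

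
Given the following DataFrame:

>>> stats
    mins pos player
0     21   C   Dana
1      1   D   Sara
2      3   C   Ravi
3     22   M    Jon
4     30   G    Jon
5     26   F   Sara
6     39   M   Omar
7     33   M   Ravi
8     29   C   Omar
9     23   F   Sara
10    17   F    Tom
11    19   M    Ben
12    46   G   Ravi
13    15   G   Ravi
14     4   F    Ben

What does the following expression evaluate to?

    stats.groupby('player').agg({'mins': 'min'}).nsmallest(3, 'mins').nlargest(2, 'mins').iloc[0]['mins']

group by player, min of mins:
        mins
player      
Ben        4
Dana      21
Jon       22
Omar      29
Ravi       3
Sara       1
Tom       17
take 3 rows with smallest mins:
        mins
player      
Sara       1
Ravi       3
Ben        4
take 2 rows with largest mins:
        mins
player      
Ben        4
Ravi       3

4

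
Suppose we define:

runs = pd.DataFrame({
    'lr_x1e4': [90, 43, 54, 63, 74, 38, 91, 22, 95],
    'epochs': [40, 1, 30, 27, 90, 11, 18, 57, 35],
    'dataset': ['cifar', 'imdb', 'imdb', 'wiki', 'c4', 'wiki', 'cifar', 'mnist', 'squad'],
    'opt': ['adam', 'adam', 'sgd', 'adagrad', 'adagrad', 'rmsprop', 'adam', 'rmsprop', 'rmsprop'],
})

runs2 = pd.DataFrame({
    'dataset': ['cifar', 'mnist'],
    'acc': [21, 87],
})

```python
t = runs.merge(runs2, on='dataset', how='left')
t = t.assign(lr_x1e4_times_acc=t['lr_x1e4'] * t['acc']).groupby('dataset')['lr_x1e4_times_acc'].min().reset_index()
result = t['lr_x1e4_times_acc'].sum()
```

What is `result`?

merge on 'dataset' (how='left') → 9 rows:
   lr_x1e4  epochs dataset      opt   acc
0       90      40   cifar     adam  21.0
1       43       1    imdb     adam   NaN
2       54      30    imdb      sgd   NaN
3       63      27    wiki  adagrad   NaN
4       74      90      c4  adagrad   NaN
5       38      11    wiki  rmsprop   NaN
6       91      18   cifar     adam  21.0
7       22      57   mnist  rmsprop  87.0
8       95      35   squad  rmsprop   NaN
add column lr_x1e4_times_acc = t['lr_x1e4'] * t['acc']:
   lr_x1e4  epochs dataset      opt   acc  lr_x1e4_times_acc
0       90      40   cifar     adam  21.0             1890.0
1       43       1    imdb     adam   NaN                NaN
2       54      30    imdb      sgd   NaN                NaN
3       63      27    wiki  adagrad   NaN                NaN
4       74      90      c4  adagrad   NaN                NaN
5       38      11    wiki  rmsprop   NaN                NaN
6       91      18   cifar     adam  21.0             1911.0
7       22      57   mnist  rmsprop  87.0             1914.0
8       95      35   squad  rmsprop   NaN                NaN
group by dataset, min of lr_x1e4_times_acc:
dataset
c4          NaN
cifar    1890.0
imdb        NaN
mnist    1914.0
squad       NaN
wiki        NaN
Name: lr_x1e4_times_acc, dtype: float64
reset_index():
  dataset  lr_x1e4_times_acc
0      c4                NaN
1   cifar             1890.0
2    imdb                NaN
3   mnist             1914.0
4   squad                NaN
5    wiki                NaN
Hence 3804.0.

3804.0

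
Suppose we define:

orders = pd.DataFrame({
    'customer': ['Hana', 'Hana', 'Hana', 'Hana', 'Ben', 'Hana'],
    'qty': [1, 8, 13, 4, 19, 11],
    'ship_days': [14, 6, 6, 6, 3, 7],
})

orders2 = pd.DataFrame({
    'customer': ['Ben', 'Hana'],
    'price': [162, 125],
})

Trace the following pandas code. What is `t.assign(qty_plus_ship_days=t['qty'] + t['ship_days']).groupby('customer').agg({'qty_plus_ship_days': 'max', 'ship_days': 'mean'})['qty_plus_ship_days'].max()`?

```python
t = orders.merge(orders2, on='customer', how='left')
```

merge on 'customer' (how='left') → 6 rows:
  customer  qty  ship_days  price
0     Hana    1         14    125
1     Hana    8          6    125
2     Hana   13          6    125
3     Hana    4          6    125
4      Ben   19          3    162
5     Hana   11          7    125
add column qty_plus_ship_days = t['qty'] + t['ship_days']:
  customer  qty  ship_days  price  qty_plus_ship_days
0     Hana    1         14    125                  15
1     Hana    8          6    125                  14
2     Hana   13          6    125                  19
3     Hana    4          6    125                  10
4      Ben   19          3    162                  22
5     Hana   11          7    125                  18
group by customer: max(qty_plus_ship_days), mean(ship_days):
          qty_plus_ship_days  ship_days
customer                               
Ben                       22        3.0
Hana                      19        7.8
So max() = 22.

22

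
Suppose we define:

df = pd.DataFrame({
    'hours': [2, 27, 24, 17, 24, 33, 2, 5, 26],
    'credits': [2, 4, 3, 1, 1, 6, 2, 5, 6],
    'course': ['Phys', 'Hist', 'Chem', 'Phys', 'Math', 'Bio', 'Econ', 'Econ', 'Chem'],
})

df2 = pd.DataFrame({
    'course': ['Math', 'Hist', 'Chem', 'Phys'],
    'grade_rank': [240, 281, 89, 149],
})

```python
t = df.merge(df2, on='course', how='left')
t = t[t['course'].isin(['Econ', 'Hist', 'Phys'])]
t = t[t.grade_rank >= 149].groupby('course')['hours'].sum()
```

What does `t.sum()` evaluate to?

46

merge on 'course' (how='left') → 9 rows:
   hours  credits course  grade_rank
0      2        2   Phys       149.0
1     27        4   Hist       281.0
2     24        3   Chem        89.0
3     17        1   Phys       149.0
4     24        1   Math       240.0
5     33        6    Bio         NaN
6      2        2   Econ         NaN
7      5        5   Econ         NaN
8     26        6   Chem        89.0
filter rows where course in ['Econ', 'Hist', 'Phys']:
   hours  credits course  grade_rank
0      2        2   Phys       149.0
1     27        4   Hist       281.0
3     17        1   Phys       149.0
6      2        2   Econ         NaN
7      5        5   Econ         NaN
filter rows where grade_rank >= 149:
   hours  credits course  grade_rank
0      2        2   Phys       149.0
1     27        4   Hist       281.0
3     17        1   Phys       149.0
group by course, sum of hours:
course
Hist    27
Phys    19
Name: hours, dtype: int64
Finally, sum of the resulting series = 46.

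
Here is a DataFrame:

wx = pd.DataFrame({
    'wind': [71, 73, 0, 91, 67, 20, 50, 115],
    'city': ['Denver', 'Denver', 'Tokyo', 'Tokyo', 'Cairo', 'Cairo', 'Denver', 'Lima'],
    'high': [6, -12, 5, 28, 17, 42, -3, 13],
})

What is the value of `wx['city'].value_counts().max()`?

value_counts of city:
city
Denver    3
Tokyo     2
Cairo     2
Lima      1
Name: count, dtype: int64
Reading off the max of the resulting series, we get 3.

3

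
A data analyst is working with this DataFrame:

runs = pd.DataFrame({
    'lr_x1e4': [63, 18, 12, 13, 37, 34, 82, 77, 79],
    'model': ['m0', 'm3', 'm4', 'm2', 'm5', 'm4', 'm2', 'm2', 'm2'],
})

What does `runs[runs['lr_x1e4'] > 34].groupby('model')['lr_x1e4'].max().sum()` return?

filter rows where lr_x1e4 > 34:
   lr_x1e4 model
0       63    m0
4       37    m5
6       82    m2
7       77    m2
8       79    m2
group by model, max of lr_x1e4:
model
m0    63
m2    82
m5    37
Name: lr_x1e4, dtype: int64
Hence 182.

182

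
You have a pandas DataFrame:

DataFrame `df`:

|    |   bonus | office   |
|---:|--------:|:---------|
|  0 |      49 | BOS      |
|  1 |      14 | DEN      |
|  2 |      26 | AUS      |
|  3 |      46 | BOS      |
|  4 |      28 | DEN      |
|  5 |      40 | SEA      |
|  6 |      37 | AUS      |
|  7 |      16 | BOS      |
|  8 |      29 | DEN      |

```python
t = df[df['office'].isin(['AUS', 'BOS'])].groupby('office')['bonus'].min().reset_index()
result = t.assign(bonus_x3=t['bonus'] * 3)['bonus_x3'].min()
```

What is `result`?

filter rows where office in ['AUS', 'BOS']:
   bonus office
0     49    BOS
2     26    AUS
3     46    BOS
6     37    AUS
7     16    BOS
group by office, min of bonus:
office
AUS    26
BOS    16
Name: bonus, dtype: int64
reset_index():
  office  bonus
0    AUS     26
1    BOS     16
add column bonus_x3 = t['bonus'] * 3:
  office  bonus  bonus_x3
0    AUS     26        78
1    BOS     16        48
So min() = 48.

48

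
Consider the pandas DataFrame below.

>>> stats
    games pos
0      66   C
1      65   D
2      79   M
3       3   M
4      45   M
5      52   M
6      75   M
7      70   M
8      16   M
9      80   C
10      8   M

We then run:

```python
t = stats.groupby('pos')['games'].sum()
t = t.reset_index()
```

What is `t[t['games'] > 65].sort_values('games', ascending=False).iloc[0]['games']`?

group by pos, sum of games:
pos
C    146
D     65
M    348
Name: games, dtype: int64
reset_index():
  pos  games
0   C    146
1   D     65
2   M    348
filter rows where games > 65:
  pos  games
0   C    146
2   M    348
sort by games descending:
  pos  games
2   M    348
0   C    146
value at position 0, column 'games' → 348

348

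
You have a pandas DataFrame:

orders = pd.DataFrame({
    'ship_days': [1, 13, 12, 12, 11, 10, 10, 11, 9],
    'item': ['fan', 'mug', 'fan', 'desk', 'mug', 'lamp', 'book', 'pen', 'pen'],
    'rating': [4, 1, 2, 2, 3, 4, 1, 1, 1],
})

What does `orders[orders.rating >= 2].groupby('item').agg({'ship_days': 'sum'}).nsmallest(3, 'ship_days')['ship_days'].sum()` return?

33

filter rows where rating >= 2:
   ship_days  item  rating
0          1   fan       4
2         12   fan       2
3         12  desk       2
4         11   mug       3
5         10  lamp       4
group by item, sum of ship_days:
      ship_days
item           
desk         12
fan          13
lamp         10
mug          11
take 3 rows with smallest ship_days:
      ship_days
item           
lamp         10
mug          11
desk         12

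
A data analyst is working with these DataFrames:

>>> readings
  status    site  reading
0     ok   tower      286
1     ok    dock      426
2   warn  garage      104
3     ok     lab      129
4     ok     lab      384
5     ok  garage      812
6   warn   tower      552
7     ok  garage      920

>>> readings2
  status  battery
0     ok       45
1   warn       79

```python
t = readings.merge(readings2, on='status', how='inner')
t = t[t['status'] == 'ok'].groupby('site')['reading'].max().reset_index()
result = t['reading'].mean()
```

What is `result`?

merge on 'status' (how='inner') → 8 rows:
  status    site  reading  battery
0     ok   tower      286       45
1     ok    dock      426       45
2   warn  garage      104       79
3     ok     lab      129       45
4     ok     lab      384       45
5     ok  garage      812       45
6   warn   tower      552       79
7     ok  garage      920       45
filter rows where status == 'ok':
  status    site  reading  battery
0     ok   tower      286       45
1     ok    dock      426       45
3     ok     lab      129       45
4     ok     lab      384       45
5     ok  garage      812       45
7     ok  garage      920       45
group by site, max of reading:
site
dock      426
garage    920
lab       384
tower     286
Name: reading, dtype: int64
reset_index():
     site  reading
0    dock      426
1  garage      920
2     lab      384
3   tower      286
So mean() = 504.0.

504.0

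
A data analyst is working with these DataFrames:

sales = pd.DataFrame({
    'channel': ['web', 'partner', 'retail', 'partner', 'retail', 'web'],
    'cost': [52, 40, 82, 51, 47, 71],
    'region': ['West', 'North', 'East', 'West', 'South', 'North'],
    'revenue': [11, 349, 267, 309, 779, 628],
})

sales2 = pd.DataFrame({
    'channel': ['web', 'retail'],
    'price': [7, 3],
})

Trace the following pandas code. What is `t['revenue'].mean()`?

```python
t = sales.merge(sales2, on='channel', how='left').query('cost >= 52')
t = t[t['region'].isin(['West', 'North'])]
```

merge on 'channel' (how='left') → 6 rows:
   channel  cost region  revenue  price
0      web    52   West       11    7.0
1  partner    40  North      349    NaN
2   retail    82   East      267    3.0
3  partner    51   West      309    NaN
4   retail    47  South      779    3.0
5      web    71  North      628    7.0
filter rows where cost >= 52:
  channel  cost region  revenue  price
0     web    52   West       11    7.0
2  retail    82   East      267    3.0
5     web    71  North      628    7.0
filter rows where region in ['West', 'North']:
  channel  cost region  revenue  price
0     web    52   West       11    7.0
5     web    71  North      628    7.0
Finally, mean of column 'revenue' = 319.5.

319.5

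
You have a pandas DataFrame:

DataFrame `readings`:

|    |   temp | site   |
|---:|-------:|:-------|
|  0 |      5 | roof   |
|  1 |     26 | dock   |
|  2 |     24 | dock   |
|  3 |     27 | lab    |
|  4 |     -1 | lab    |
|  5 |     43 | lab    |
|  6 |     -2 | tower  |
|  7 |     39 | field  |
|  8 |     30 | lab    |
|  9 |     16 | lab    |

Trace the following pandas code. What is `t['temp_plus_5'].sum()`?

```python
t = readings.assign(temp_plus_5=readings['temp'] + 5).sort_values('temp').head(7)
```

130

add column temp_plus_5 = readings['temp'] + 5:
   temp   site  temp_plus_5
0     5   roof           10
1    26   dock           31
2    24   dock           29
3    27    lab           32
4    -1    lab            4
5    43    lab           48
6    -2  tower            3
7    39  field           44
8    30    lab           35
9    16    lab           21
sort by temp:
   temp   site  temp_plus_5
6    -2  tower            3
4    -1    lab            4
0     5   roof           10
9    16    lab           21
2    24   dock           29
1    26   dock           31
3    27    lab           32
8    30    lab           35
7    39  field           44
5    43    lab           48
take first 7 rows:
   temp   site  temp_plus_5
6    -2  tower            3
4    -1    lab            4
0     5   roof           10
9    16    lab           21
2    24   dock           29
1    26   dock           31
3    27    lab           32
So sum() = 130.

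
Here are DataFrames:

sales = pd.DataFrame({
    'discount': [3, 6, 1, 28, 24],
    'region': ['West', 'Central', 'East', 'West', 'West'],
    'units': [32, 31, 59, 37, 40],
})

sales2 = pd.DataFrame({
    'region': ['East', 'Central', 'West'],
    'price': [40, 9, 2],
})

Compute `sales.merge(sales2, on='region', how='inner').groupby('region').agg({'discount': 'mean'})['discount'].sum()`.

25.3333333333

merge on 'region' (how='inner') → 5 rows:
   discount   region  units  price
0         3     West     32      2
1         6  Central     31      9
2         1     East     59     40
3        28     West     37      2
4        24     West     40      2
group by region, mean of discount:
          discount
region            
Central   6.000000
East      1.000000
West     18.333333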